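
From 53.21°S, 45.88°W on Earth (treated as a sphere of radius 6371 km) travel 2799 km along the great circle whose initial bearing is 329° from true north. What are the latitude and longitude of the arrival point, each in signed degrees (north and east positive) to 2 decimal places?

-30.43°, -60.60°

Angular distance δ = d/R = 2799/6371 = 0.43933 rad; initial bearing θ = 5.7421 rad.
sin φ₂ = sin φ₁ cos δ + cos φ₁ sin δ cos θ = (-0.8008)(0.9050) + (0.5989)(0.4253)(0.8572) = -0.5064, so φ₂ = -30.43°.
Δλ = atan2(sin θ sin δ cos φ₁, cos δ − sin φ₁ sin φ₂) = atan2(-0.1312, 0.4995) = -14.718°.
λ₂ = -45.880° − 14.718° = -60.60°.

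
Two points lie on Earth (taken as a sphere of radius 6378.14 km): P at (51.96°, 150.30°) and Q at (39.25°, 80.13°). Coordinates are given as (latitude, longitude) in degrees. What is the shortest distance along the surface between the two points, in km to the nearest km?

5420 km

Let φ₁ = 0.9069 rad, φ₂ = 0.6850 rad, and Δλ = -1.2247 rad.
Haversine: a = sin²(Δφ/2) + cos φ₁ cos φ₂ sin²(Δλ/2) = 0.0123 + (0.6162)(0.7744)(0.3304) = 0.16991.
Central angle c = 2·arcsin(√a) = 0.84973 rad.
Distance = R·c = 6378.14 × 0.8497 ≈ 5420 km.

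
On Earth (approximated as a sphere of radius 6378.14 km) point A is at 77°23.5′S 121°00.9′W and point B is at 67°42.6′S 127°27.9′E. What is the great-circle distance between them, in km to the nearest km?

With latitudes φ₁ = -77.392°, φ₂ = -67.710° and longitude difference Δλ = -111.520°:
Haversine: a = sin²(Δφ/2) + cos φ₁ cos φ₂ sin²(Δλ/2) = 0.0071 + (0.2183)(0.3793)(0.6834) = 0.06370.
Central angle c = 2·arcsin(√a) = 0.51031 rad.
Distance = R·c = 6378.14 × 0.5103 ≈ 3255 km.

3255 km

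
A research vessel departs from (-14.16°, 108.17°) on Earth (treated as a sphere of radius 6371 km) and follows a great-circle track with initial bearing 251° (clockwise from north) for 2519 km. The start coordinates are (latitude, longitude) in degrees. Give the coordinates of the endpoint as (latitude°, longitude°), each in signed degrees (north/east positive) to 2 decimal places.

Angular distance δ = d/R = 2519/6371 = 0.39539 rad; initial bearing θ = 4.3808 rad.
sin φ₂ = sin φ₁ cos δ + cos φ₁ sin δ cos θ = (-0.2446)(0.9228) + (0.9696)(0.3852)(-0.3256) = -0.3473, so φ₂ = -20.32°.
Δλ = atan2(sin θ sin δ cos φ₁, cos δ − sin φ₁ sin φ₂) = atan2(-0.3531, 0.8379) = -22.852°.
λ₂ = 108.170° − 22.852° = 85.32°.

-20.32°, 85.32°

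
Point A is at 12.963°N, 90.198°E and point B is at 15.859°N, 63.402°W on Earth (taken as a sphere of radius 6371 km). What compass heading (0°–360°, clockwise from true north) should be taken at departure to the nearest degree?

317°

Δλ = -153.600° = -2.6808 rad.
y = sin Δλ · cos φ₂ = (-0.4446)(0.9619) = -0.4277
x = cos φ₁ sin φ₂ − sin φ₁ cos φ₂ cos Δλ = (0.9745)(0.2733) − (0.2243)(0.9619)(-0.8957) = 0.4596
θ = atan2(y, x) = -42.94°; adding 360° gives 317°.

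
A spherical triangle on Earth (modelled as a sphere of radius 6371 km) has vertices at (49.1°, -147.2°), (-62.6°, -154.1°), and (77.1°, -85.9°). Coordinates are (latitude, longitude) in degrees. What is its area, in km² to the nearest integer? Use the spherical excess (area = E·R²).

19723715 km²

Side lengths (central angles): a = 2.5450, b = 0.6318, c = 1.9519 rad; semiperimeter s = 2.5643.
By l'Huilier's theorem, tan(E/4) = √[tan(s/2) tan((s−a)/2) tan((s−b)/2) tan((s−c)/2)], giving spherical excess E = 0.4859 rad.
Area = E·R² = 0.4859 × (6371)² ≈ 19723715 km².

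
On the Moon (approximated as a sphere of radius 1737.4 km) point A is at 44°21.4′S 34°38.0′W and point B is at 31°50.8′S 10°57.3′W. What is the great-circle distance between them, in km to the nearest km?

677 km

In radians: φ₁ = -0.7742, φ₂ = -0.5558, Δλ = 23.678° = 0.4133 rad.
Haversine: a = sin²(Δφ/2) + cos φ₁ cos φ₂ sin²(Δλ/2) = 0.0119 + (0.7150)(0.8495)(0.0421) = 0.03744.
Central angle c = 2·arcsin(√a) = 0.38943 rad.
Distance = R·c = 1737.4 × 0.3894 ≈ 677 km.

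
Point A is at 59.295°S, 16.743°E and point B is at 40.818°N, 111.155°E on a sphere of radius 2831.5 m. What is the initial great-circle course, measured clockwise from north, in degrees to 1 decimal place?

69.4°

Δλ = 94.412° = 1.6478 rad.
y = sin Δλ · cos φ₂ = (0.9970)(0.7568) = 0.7545
x = cos φ₁ sin φ₂ − sin φ₁ cos φ₂ cos Δλ = (0.5106)(0.6537) − (-0.8598)(0.7568)(-0.0769) = 0.2837
θ = atan2(y, x) = 69.39°, so the bearing is 69.4°.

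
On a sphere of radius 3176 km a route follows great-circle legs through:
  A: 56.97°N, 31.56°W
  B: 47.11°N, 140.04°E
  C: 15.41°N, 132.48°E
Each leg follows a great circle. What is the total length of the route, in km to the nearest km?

5987 km

Leg A→B: central angle 1.3209 rad, distance 4195.3 km.
Leg B→C: central angle 0.5640 rad, distance 1791.4 km.
Total: 4195.3 + 1791.4 ≈ 5987 km.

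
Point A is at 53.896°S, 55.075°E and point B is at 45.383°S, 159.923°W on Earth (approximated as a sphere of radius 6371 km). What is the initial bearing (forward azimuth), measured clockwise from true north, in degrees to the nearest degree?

156°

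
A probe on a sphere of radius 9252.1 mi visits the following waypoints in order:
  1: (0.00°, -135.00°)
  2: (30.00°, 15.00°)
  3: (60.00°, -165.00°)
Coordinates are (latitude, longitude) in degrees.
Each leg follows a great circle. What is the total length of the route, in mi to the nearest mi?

36913 mi

Leg 1→2: central angle 2.4189 rad, distance 22379.5 mi.
Leg 2→3: central angle 1.5708 rad, distance 14533.2 mi.
Total: 22379.5 + 14533.2 ≈ 36913 mi.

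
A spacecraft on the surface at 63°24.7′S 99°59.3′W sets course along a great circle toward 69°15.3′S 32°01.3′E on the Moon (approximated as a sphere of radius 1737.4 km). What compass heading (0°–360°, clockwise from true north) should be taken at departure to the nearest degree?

With φ₁ = -1.1067, φ₂ = -1.2087, Δλ = 2.3040 rad, the forward-azimuth formula gives
θ = atan2( sin Δλ cos φ₂ , cos φ₁ sin φ₂ − sin φ₁ cos φ₂ cos Δλ ) = atan2(0.2632, -0.6305) = 157.34°.
So the initial bearing is 157°.

157°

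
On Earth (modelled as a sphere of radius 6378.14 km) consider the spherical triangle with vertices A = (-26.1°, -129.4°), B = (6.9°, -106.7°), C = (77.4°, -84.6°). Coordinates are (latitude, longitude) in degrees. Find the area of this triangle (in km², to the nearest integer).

Side lengths (central angles): a = 1.2473, b = 1.8654, c = 0.6926 rad; semiperimeter s = 1.9026.
By l'Huilier's theorem, tan(E/4) = √[tan(s/2) tan((s−a)/2) tan((s−b)/2) tan((s−c)/2)], giving spherical excess E = 0.3127 rad.
Area = E·R² = 0.3127 × (6378.14)² ≈ 12722230 km².

12722230 km²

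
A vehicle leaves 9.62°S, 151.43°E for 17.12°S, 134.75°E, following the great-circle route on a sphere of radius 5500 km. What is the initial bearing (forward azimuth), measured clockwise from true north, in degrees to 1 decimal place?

243.4°

Δλ = -16.680° = -0.2911 rad.
y = sin Δλ · cos φ₂ = (-0.2870)(0.9557) = -0.2743
x = cos φ₁ sin φ₂ − sin φ₁ cos φ₂ cos Δλ = (0.9859)(-0.2944) − (-0.1671)(0.9557)(0.9579) = -0.1372
θ = atan2(y, x) = -116.58°; adding 360° gives 243.4°.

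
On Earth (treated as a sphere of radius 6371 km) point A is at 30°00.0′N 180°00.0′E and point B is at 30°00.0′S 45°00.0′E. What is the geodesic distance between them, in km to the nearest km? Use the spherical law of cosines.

With latitudes φ₁ = 30.000°, φ₂ = -30.000° and longitude difference Δλ = -135.000°:
cos c = sin φ₁ sin φ₂ + cos φ₁ cos φ₂ cos Δλ = (0.5000)(-0.5000) + (0.8660)(0.8660)(-0.7071) = -0.78033,
so c = arccos(-0.78033) = 2.46599 rad.
Distance = R·c = 6371 × 2.4660 ≈ 15711 km.

15711 km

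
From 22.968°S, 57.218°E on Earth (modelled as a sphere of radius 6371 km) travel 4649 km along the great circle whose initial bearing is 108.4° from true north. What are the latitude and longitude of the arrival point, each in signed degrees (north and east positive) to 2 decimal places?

-28.99°, 103.53°

Angular distance δ = d/R = 4649/6371 = 0.72971 rad; initial bearing θ = 1.8919 rad.
sin φ₂ = sin φ₁ cos δ + cos φ₁ sin δ cos θ = (-0.3902)(0.7454) + (0.9207)(0.6667)(-0.3156) = -0.4846, so φ₂ = -28.99°.
Δλ = atan2(sin θ sin δ cos φ₁, cos δ − sin φ₁ sin φ₂) = atan2(0.5824, 0.5563) = 46.316°.
λ₂ = 57.218° + 46.316° = 103.53°.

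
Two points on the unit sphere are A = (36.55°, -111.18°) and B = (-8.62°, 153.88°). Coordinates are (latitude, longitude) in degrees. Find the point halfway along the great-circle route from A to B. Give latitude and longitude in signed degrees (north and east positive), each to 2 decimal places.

20.08°, -165.08°

The central angle between A and B is δ = 1.7291 rad.
With f = 0.5, the slerp weights are sin((1−f)δ)/sin δ = 0.7704 and sin(fδ)/sin δ = 0.7704.
Weighted sum of the unit vectors: (0.7704)·(-0.2902,-0.7491,0.5955) + (0.7704)·(-0.8877,0.4353,-0.1499) = (-0.9076, -0.2418, 0.3433).
Converting back: φ = atan2(z, √(x²+y²)) = 20.08°, λ = atan2(y, x) = -165.08°.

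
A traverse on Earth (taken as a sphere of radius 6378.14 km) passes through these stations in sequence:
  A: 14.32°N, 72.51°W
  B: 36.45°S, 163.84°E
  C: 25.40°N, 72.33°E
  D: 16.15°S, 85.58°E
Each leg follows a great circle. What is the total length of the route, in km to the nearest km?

Leg A→B: central angle 2.1881 rad, distance 13955.9 km.
Leg B→C: central angle 1.8483 rad, distance 11788.9 km.
Leg C→D: central angle 0.7594 rad, distance 4843.3 km.
Total: 13955.9 + 11788.9 + 4843.3 ≈ 30588 km.

30588 km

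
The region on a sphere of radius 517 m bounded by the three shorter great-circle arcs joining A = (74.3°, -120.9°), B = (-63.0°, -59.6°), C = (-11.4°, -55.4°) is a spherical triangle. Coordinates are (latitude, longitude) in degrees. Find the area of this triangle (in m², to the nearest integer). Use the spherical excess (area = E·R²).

157709 m²

Side lengths (central angles): a = 0.9021, b = 1.6512, c = 2.4960 rad; semiperimeter s = 2.5247.
By l'Huilier's theorem, tan(E/4) = √[tan(s/2) tan((s−a)/2) tan((s−b)/2) tan((s−c)/2)], giving spherical excess E = 0.5900 rad.
Area = E·R² = 0.5900 × (517)² ≈ 157709 m².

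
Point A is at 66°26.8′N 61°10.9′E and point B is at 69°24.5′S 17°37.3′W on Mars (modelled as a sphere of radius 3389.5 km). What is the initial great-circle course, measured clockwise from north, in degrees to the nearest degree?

218°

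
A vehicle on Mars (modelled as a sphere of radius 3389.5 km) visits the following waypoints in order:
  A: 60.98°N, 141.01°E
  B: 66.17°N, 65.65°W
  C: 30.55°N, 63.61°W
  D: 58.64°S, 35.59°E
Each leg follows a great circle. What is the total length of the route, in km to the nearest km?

Leg A→B: central angle 0.8960 rad, distance 3037.0 km.
Leg B→C: central angle 0.6221 rad, distance 2108.5 km.
Leg C→D: central angle 2.1010 rad, distance 7121.3 km.
Total: 3037.0 + 2108.5 + 7121.3 ≈ 12267 km.

12267 km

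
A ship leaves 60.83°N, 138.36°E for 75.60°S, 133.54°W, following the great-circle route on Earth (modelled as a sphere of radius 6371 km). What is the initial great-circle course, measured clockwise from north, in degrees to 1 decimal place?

152.6°

With φ₁ = 1.0617, φ₂ = -1.3195, Δλ = 1.5376 rad, the forward-azimuth formula gives
θ = atan2( sin Δλ cos φ₂ , cos φ₁ sin φ₂ − sin φ₁ cos φ₂ cos Δλ ) = atan2(0.2486, -0.4793) = 152.59°.
So the initial bearing is 152.6°.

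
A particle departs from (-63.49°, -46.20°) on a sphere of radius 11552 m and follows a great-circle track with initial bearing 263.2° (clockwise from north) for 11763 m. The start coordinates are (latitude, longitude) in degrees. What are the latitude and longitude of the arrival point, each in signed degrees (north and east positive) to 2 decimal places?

Angular distance δ = d/R = 11763/11552 = 1.01827 rad; initial bearing θ = 4.5937 rad.
sin φ₂ = sin φ₁ cos δ + cos φ₁ sin δ cos θ = (-0.8949)(0.5248) + (0.4464)(0.8512)(-0.1184) = -0.5146, so φ₂ = -30.97°.
Δλ = atan2(sin θ sin δ cos φ₁, cos δ − sin φ₁ sin φ₂) = atan2(-0.3773, 0.0643) = -80.326°.
λ₂ = -46.200° − 80.326° = -126.53°.

-30.97°, -126.53°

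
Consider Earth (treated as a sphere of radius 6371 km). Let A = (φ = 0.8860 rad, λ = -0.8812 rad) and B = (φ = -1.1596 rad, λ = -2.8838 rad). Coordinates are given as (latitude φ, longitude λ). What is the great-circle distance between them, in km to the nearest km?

With latitudes φ₁ = 50.764°, φ₂ = -66.440° and longitude difference Δλ = -114.741°:
Haversine: a = sin²(Δφ/2) + cos φ₁ cos φ₂ sin²(Δλ/2) = 0.7286 + (0.6325)(0.3997)(0.7093) = 0.90790.
Central angle c = 2·arcsin(√a) = 2.52489 rad.
Distance = R·c = 6371 × 2.5249 ≈ 16086 km.

16086 km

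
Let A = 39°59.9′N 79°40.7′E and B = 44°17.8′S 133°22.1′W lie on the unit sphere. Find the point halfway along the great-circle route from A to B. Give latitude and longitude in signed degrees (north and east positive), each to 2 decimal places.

Central angle δ = 2.7104 rad. Interpolating on the sphere with fraction f = 0.5:
P = [sin((1−f)δ)·A + sin(fδ)·B] / sin δ = 2.3375·A + 2.3375·B in Cartesian coordinates,
giving P = (-0.8280, 0.5455, -0.1300), i.e. latitude -7.47°, longitude 146.62°.

-7.47°, 146.62°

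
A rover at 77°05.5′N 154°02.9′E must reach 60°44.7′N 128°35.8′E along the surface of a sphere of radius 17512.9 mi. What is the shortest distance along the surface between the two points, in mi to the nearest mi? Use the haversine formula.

Let φ₁ = 1.3455 rad, φ₂ = 1.0602 rad, and Δλ = -0.4442 rad.
Haversine: a = sin²(Δφ/2) + cos φ₁ cos φ₂ sin²(Δλ/2) = 0.0202 + (0.2234)(0.4887)(0.0485) = 0.02551.
Central angle c = 2·arcsin(√a) = 0.32081 rad.
Distance = R·c = 17512.9 × 0.3208 ≈ 5618 mi.

5618 mi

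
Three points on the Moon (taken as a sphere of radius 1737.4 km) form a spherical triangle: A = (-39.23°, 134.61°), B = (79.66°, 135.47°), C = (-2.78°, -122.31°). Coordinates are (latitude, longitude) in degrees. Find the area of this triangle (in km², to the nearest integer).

Side lengths (central angles): a = 1.6566, b = 1.7157, c = 2.0750 rad; semiperimeter s = 2.7237.
By l'Huilier's theorem, tan(E/4) = √[tan(s/2) tan((s−a)/2) tan((s−b)/2) tan((s−c)/2)], giving spherical excess E = 2.4925 rad.
Area = E·R² = 2.4925 × (1737.4)² ≈ 7523633 km².

7523633 km²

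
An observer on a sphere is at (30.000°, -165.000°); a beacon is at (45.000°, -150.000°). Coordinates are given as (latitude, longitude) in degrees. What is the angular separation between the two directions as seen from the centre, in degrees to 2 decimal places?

In radians: φ₁ = 0.5236, φ₂ = 0.7854, Δλ = 15.000° = 0.2618 rad.
Haversine: a = sin²(Δφ/2) + cos φ₁ cos φ₂ sin²(Δλ/2) = 0.0170 + (0.8660)(0.7071)(0.0170) = 0.02747.
Central angle c = 2·arcsin(√a) = 0.33302 rad.
So the angular separation is 19.08°.

19.08°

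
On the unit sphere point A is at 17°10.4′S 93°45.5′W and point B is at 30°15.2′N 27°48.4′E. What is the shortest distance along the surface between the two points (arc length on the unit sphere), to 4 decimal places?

2.1905

Let φ₁ = -0.2997 rad, φ₂ = 0.5280 rad, and Δλ = 2.1217 rad.
cos c = sin φ₁ sin φ₂ + cos φ₁ cos φ₂ cos Δλ = (-0.2953)(0.5038) + (0.9554)(0.8638)(-0.5235) = -0.58077,
so c = arccos(-0.58077) = 2.19048 rad.
On the unit sphere the arc length equals the central angle: 2.1905.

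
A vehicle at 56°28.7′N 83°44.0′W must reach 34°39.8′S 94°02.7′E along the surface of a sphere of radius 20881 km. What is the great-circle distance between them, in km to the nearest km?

With latitudes φ₁ = 56.478°, φ₂ = -34.663° and longitude difference Δλ = 177.778°:
cos c = sin φ₁ sin φ₂ + cos φ₁ cos φ₂ cos Δλ = (0.8337)(-0.5688) + (0.5523)(0.8225)(-0.9992) = -0.92805,
so c = arccos(-0.92805) = 2.75993 rad.
Distance = R·c = 20881 × 2.7599 ≈ 57630 km.

57630 km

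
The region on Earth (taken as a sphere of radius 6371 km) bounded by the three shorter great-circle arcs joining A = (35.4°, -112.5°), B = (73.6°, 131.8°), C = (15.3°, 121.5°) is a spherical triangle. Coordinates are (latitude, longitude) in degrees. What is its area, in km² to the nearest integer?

Side lengths (central angles): a = 1.0227, b = 1.8852, c = 1.0974 rad; semiperimeter s = 2.0027.
By l'Huilier's theorem, tan(E/4) = √[tan(s/2) tan((s−a)/2) tan((s−b)/2) tan((s−c)/2)], giving spherical excess E = 0.6124 rad.
Area = E·R² = 0.6124 × (6371)² ≈ 24858735 km².

24858735 km²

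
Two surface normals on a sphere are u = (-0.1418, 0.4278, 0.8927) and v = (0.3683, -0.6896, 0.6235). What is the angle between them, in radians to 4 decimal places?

u·v = 0.2094; |u| = 1.0000, |v| = 1.0000.
cos θ = (u·v)/(|u||v|) = 0.2094, so θ = 1.3599 rad.

1.3599 rad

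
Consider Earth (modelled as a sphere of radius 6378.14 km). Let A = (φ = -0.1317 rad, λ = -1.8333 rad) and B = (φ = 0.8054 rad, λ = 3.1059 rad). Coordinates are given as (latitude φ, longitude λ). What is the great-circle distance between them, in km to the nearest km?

In radians: φ₁ = -0.1317, φ₂ = 0.8054, Δλ = -77.005° = -1.3440 rad.
Haversine: a = sin²(Δφ/2) + cos φ₁ cos φ₂ sin²(Δλ/2) = 0.2039 + (0.9913)(0.6928)(0.3876) = 0.47012.
Central angle c = 2·arcsin(√a) = 1.51101 rad.
Distance = R·c = 6378.14 × 1.5110 ≈ 9637 km.

9637 km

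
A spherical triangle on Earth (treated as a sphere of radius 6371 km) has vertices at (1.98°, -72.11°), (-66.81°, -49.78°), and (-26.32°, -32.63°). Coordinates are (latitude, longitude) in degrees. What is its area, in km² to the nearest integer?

13463172 km²

Side lengths (central angles): a = 0.7305, b = 0.8283, c = 1.2321 rad; semiperimeter s = 1.3955.
By l'Huilier's theorem, tan(E/4) = √[tan(s/2) tan((s−a)/2) tan((s−b)/2) tan((s−c)/2)], giving spherical excess E = 0.3317 rad.
Area = E·R² = 0.3317 × (6371)² ≈ 13463172 km².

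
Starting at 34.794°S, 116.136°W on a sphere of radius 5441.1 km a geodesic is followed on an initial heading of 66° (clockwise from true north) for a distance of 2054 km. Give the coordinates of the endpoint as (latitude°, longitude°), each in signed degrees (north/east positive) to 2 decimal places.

-24.04°, -94.50°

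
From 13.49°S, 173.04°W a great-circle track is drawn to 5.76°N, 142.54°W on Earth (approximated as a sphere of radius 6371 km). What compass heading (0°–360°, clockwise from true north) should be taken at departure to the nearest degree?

With φ₁ = -0.2354, φ₂ = 0.1005, Δλ = 0.5323 rad, the forward-azimuth formula gives
θ = atan2( sin Δλ cos φ₂ , cos φ₁ sin φ₂ − sin φ₁ cos φ₂ cos Δλ ) = atan2(0.5050, 0.2976) = 59.49°.
So the initial bearing is 59°.

59°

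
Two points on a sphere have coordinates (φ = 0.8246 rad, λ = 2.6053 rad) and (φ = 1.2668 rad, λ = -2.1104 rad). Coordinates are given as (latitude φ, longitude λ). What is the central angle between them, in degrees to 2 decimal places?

Let φ₁ = 0.8246 rad, φ₂ = 1.2668 rad, and Δλ = 1.5675 rad.
Haversine: a = sin²(Δφ/2) + cos φ₁ cos φ₂ sin²(Δλ/2) = 0.0481 + (0.6789)(0.2993)(0.4983) = 0.14936.
Central angle c = 2·arcsin(√a) = 0.79360 rad.
So the angular separation is 45.47°.

45.47°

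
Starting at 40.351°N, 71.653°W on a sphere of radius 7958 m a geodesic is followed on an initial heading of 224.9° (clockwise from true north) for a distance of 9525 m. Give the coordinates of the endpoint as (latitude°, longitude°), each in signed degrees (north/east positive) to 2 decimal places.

-15.43°, -114.63°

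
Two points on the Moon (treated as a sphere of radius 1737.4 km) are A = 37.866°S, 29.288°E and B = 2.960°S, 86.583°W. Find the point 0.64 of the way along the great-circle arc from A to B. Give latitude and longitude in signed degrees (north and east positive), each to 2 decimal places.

-27.20°, -54.68°

Central angle δ = 1.8884 rad. Interpolating on the sphere with fraction f = 0.64:
P = [sin((1−f)δ)·A + sin(fδ)·B] / sin δ = 0.6618·A + 0.9844·B in Cartesian coordinates,
giving P = (0.5142, -0.7257, -0.4570), i.e. latitude -27.20°, longitude -54.68°.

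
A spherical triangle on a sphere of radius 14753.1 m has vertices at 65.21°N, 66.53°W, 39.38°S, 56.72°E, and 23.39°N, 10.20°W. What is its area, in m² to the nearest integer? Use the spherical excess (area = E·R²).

Side lengths (central angles): a = 1.5446, b = 0.9597, c = 2.4245 rad; semiperimeter s = 2.4644.
By l'Huilier's theorem, tan(E/4) = √[tan(s/2) tan((s−a)/2) tan((s−b)/2) tan((s−c)/2)], giving spherical excess E = 0.6427 rad.
Area = E·R² = 0.6427 × (14753.1)² ≈ 139878288 m².

139878288 m²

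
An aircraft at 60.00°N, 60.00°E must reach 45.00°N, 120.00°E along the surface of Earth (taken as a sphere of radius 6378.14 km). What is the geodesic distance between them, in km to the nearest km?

4218 km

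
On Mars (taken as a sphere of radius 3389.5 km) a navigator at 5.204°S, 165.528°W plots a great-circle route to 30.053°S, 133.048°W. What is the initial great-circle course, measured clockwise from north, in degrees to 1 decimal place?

132.9°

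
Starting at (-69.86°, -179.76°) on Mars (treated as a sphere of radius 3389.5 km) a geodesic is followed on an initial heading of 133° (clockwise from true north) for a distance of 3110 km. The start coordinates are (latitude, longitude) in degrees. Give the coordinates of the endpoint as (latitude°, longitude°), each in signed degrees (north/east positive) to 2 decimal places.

-49.21°, -62.50°

Angular distance δ = d/R = 3110/3389.5 = 0.91754 rad; initial bearing θ = 2.3213 rad.
sin φ₂ = sin φ₁ cos δ + cos φ₁ sin δ cos θ = (-0.9389)(0.6078) + (0.3443)(0.7941)(-0.6820) = -0.7571, so φ₂ = -49.21°.
Δλ = atan2(sin θ sin δ cos φ₁, cos δ − sin φ₁ sin φ₂) = atan2(0.2000, -0.1030) = 117.256°.
λ₂ = -179.760° + 117.256° = -62.50°.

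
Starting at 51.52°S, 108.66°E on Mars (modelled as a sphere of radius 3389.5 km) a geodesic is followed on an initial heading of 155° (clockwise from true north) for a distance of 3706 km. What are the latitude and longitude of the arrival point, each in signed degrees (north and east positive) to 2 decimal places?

-59.38°, -118.82°

Angular distance δ = d/R = 3706/3389.5 = 1.09338 rad; initial bearing θ = 2.7053 rad.
sin φ₂ = sin φ₁ cos δ + cos φ₁ sin δ cos θ = (-0.7828)(0.4595) + (0.6222)(0.8882)(-0.9063) = -0.8606, so φ₂ = -59.38°.
Δλ = atan2(sin θ sin δ cos φ₁, cos δ − sin φ₁ sin φ₂) = atan2(0.2336, -0.2142) = 132.523°.
λ₂ = 108.660° + 132.523° = 241.18° → -118.82° after wrapping to (−180°, 180°].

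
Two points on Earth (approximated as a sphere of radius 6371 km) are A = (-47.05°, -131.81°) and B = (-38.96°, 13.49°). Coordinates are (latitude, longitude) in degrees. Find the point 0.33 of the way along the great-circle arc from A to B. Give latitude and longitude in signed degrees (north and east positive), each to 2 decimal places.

-69.57°, -93.53°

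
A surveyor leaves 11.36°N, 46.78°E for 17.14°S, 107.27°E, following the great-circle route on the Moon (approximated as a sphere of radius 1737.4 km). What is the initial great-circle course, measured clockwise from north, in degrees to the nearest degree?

115°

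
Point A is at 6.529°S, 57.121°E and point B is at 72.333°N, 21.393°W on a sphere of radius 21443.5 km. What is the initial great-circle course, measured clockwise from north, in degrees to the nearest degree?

With φ₁ = -0.1140, φ₂ = 1.2624, Δλ = -1.3703 rad, the forward-azimuth formula gives
θ = atan2( sin Δλ cos φ₂ , cos φ₁ sin φ₂ − sin φ₁ cos φ₂ cos Δλ ) = atan2(-0.2974, 0.9535) = -17.32°.
Adding 360° brings this into [0°, 360°): 343°.

343°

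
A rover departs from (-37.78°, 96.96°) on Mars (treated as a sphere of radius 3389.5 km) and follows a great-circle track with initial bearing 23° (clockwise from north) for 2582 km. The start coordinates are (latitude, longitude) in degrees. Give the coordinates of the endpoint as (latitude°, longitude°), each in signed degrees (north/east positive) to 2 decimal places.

3.37°, 112.63°

Angular distance δ = d/R = 2582/3389.5 = 0.76176 rad; initial bearing θ = 0.4014 rad.
sin φ₂ = sin φ₁ cos δ + cos φ₁ sin δ cos θ = (-0.6126)(0.7236) + (0.7904)(0.6902)(0.9205) = 0.0588, so φ₂ = 3.37°.
Δλ = atan2(sin θ sin δ cos φ₁, cos δ − sin φ₁ sin φ₂) = atan2(0.2131, 0.7597) = 15.673°.
λ₂ = 96.960° + 15.673° = 112.63°.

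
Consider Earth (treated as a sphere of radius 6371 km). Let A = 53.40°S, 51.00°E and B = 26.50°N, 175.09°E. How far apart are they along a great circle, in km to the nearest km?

In radians: φ₁ = -0.9320, φ₂ = 0.4625, Δλ = 124.090° = 2.1658 rad.
cos c = sin φ₁ sin φ₂ + cos φ₁ cos φ₂ cos Δλ = (-0.8028)(0.4462) + (0.5962)(0.8949)(-0.5605) = -0.65729,
so c = arccos(-0.65729) = 2.28801 rad.
Distance = R·c = 6371 × 2.2880 ≈ 14577 km.

14577 km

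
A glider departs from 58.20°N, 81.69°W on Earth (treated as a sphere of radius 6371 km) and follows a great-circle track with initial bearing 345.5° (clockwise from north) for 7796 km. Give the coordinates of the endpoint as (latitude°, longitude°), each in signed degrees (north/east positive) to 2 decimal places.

Angular distance δ = d/R = 7796/6371 = 1.22367 rad; initial bearing θ = 6.0301 rad.
sin φ₂ = sin φ₁ cos δ + cos φ₁ sin δ cos θ = (0.8499)(0.3402) + (0.5270)(0.9404)(0.9681) = 0.7689, so φ₂ = 50.25°.
Δλ = atan2(sin θ sin δ cos φ₁, cos δ − sin φ₁ sin φ₂) = atan2(-0.1241, -0.3133) = -158.394°.
λ₂ = -81.690° − 158.394° = -240.08° → 119.92° after wrapping to (−180°, 180°].

50.25°, 119.92°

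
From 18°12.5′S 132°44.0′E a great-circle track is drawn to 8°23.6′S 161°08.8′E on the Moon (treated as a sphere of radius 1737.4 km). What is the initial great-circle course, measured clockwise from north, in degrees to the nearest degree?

74°

Δλ = 28.413° = 0.4959 rad.
y = sin Δλ · cos φ₂ = (0.4758)(0.9893) = 0.4707
x = cos φ₁ sin φ₂ − sin φ₁ cos φ₂ cos Δλ = (0.9499)(-0.1460) − (-0.3125)(0.9893)(0.8795) = 0.1332
θ = atan2(y, x) = 74.20°, so the bearing is 74°.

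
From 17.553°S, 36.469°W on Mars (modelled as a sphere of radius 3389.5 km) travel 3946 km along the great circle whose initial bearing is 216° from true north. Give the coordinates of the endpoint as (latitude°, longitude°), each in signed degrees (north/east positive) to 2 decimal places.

-55.87°, -110.65°

Angular distance δ = d/R = 3946/3389.5 = 1.16418 rad; initial bearing θ = 3.7699 rad.
sin φ₂ = sin φ₁ cos δ + cos φ₁ sin δ cos θ = (-0.3016)(0.3955) + (0.9534)(0.9185)(-0.8090) = -0.8277, so φ₂ = -55.87°.
Δλ = atan2(sin θ sin δ cos φ₁, cos δ − sin φ₁ sin φ₂) = atan2(-0.5147, 0.1459) = -74.178°.
λ₂ = -36.469° − 74.178° = -110.65°.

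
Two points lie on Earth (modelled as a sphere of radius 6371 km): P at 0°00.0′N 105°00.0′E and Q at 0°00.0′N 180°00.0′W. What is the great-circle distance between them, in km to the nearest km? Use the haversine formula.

Let φ₁ = 0.0000 rad, φ₂ = 0.0000 rad, and Δλ = 1.3090 rad.
Haversine: a = sin²(Δφ/2) + cos φ₁ cos φ₂ sin²(Δλ/2) = 0.0000 + (1.0000)(1.0000)(0.3706) = 0.37059.
Central angle c = 2·arcsin(√a) = 1.30900 rad.
Distance = R·c = 6371 × 1.3090 ≈ 8340 km.

8340 km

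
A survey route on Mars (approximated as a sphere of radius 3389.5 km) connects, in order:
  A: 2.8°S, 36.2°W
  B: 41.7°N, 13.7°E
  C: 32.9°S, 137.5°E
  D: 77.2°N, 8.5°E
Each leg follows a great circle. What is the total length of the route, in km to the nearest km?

19459 km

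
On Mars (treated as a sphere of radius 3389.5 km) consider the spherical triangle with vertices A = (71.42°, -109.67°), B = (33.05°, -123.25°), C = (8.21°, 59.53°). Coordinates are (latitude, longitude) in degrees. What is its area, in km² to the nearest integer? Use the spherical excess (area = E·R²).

2134609 km²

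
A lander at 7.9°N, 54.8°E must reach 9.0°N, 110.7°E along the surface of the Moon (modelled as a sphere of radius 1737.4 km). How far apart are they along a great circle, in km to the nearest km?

Let φ₁ = 0.1379 rad, φ₂ = 0.1571 rad, and Δλ = 0.9756 rad.
cos c = sin φ₁ sin φ₂ + cos φ₁ cos φ₂ cos Δλ = (0.1374)(0.1564) + (0.9905)(0.9877)(0.5606) = 0.56998,
so c = arccos(0.56998) = 0.96431 rad.
Distance = R·c = 1737.4 × 0.9643 ≈ 1675 km.

1675 km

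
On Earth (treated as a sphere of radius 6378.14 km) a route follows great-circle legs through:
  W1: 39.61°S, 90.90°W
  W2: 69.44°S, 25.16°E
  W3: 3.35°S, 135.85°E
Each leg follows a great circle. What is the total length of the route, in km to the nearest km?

Leg W1→W2: central angle 1.0723 rad, distance 6839.4 km.
Leg W2→W3: central angle 1.6400 rad, distance 10460.2 km.
Total: 6839.4 + 10460.2 ≈ 17300 km.

17300 km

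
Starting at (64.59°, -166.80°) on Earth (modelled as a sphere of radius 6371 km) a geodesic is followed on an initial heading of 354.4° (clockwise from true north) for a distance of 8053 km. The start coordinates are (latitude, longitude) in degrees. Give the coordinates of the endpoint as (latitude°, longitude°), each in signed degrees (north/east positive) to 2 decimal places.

42.83°, 20.49°

Angular distance δ = d/R = 8053/6371 = 1.26401 rad; initial bearing θ = 6.1854 rad.
sin φ₂ = sin φ₁ cos δ + cos φ₁ sin δ cos θ = (0.9033)(0.3020) + (0.4291)(0.9533)(0.9952) = 0.6799, so φ₂ = 42.83°.
Δλ = atan2(sin θ sin δ cos φ₁, cos δ − sin φ₁ sin φ₂) = atan2(-0.0399, -0.3121) = -172.712°.
λ₂ = -166.800° − 172.712° = -339.51° → 20.49° after wrapping to (−180°, 180°].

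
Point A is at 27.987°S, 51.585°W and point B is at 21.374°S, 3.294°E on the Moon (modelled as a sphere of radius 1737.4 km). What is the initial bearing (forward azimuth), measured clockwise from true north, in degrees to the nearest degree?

95°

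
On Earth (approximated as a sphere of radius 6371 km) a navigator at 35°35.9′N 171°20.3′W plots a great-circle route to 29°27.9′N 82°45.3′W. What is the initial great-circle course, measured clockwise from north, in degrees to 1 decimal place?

With φ₁ = 0.6213, φ₂ = 0.5143, Δλ = 1.5461 rad, the forward-azimuth formula gives
θ = atan2( sin Δλ cos φ₂ , cos φ₁ sin φ₂ − sin φ₁ cos φ₂ cos Δλ ) = atan2(0.8704, 0.3874) = 66.00°.
So the initial bearing is 66.0°.

66.0°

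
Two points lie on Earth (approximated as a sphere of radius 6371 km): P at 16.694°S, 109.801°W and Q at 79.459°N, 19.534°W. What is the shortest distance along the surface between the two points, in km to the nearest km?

In radians: φ₁ = -0.2914, φ₂ = 1.3868, Δλ = 90.267° = 1.5755 rad.
Haversine: a = sin²(Δφ/2) + cos φ₁ cos φ₂ sin²(Δλ/2) = 0.5536 + (0.9579)(0.1829)(0.5023) = 0.64161.
Central angle c = 2·arcsin(√a) = 1.85796 rad.
Distance = R·c = 6371 × 1.8580 ≈ 11837 km.

11837 km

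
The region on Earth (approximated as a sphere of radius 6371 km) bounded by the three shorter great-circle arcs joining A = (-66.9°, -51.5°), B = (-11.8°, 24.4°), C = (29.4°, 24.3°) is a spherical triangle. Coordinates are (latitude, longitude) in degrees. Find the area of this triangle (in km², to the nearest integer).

12183243 km²

Side lengths (central angles): a = 0.7191, b = 1.9473, c = 1.2853 rad; semiperimeter s = 1.9758.
By l'Huilier's theorem, tan(E/4) = √[tan(s/2) tan((s−a)/2) tan((s−b)/2) tan((s−c)/2)], giving spherical excess E = 0.3002 rad.
Area = E·R² = 0.3002 × (6371)² ≈ 12183243 km².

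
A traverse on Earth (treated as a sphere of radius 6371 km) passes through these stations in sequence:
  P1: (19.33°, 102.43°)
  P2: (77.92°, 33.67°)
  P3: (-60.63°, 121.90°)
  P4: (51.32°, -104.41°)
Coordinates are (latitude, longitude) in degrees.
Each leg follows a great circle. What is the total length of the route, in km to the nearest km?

Leg P1→P2: central angle 1.1645 rad, distance 7419.0 km.
Leg P2→P3: central angle 2.5849 rad, distance 16468.3 km.
Leg P3→P4: central angle 2.6726 rad, distance 17027.4 km.
Total: 7419.0 + 16468.3 + 17027.4 ≈ 40915 km.

40915 km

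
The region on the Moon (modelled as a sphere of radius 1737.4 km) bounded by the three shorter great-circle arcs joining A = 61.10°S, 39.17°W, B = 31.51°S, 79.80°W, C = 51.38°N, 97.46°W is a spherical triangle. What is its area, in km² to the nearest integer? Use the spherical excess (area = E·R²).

Side lengths (central angles): a = 1.4719, b = 2.1240, c = 0.6916 rad; semiperimeter s = 2.1438.
By l'Huilier's theorem, tan(E/4) = √[tan(s/2) tan((s−a)/2) tan((s−b)/2) tan((s−c)/2)], giving spherical excess E = 0.2991 rad.
Area = E·R² = 0.2991 × (1737.4)² ≈ 902775 km².

902775 km²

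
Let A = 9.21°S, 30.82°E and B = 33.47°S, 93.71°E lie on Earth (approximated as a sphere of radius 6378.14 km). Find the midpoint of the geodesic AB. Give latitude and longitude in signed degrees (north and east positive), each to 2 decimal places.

-24.58°, 59.33°

The central angle between A and B is δ = 1.0889 rad.
With f = 0.5, the slerp weights are sin((1−f)δ)/sin δ = 0.5845 and sin(fδ)/sin δ = 0.5845.
Weighted sum of the unit vectors: (0.5845)·(0.8477,0.5057,-0.1601) + (0.5845)·(-0.0540,0.8324,-0.5515) = (0.4639, 0.7822, -0.4159).
Converting back: φ = atan2(z, √(x²+y²)) = -24.58°, λ = atan2(y, x) = 59.33°.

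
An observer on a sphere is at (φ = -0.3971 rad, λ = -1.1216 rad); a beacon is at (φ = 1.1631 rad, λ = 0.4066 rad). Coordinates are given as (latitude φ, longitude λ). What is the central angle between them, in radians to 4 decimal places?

1.9172 rad

With latitudes φ₁ = -22.752°, φ₂ = 66.641° and longitude difference Δλ = 87.559°:
cos c = sin φ₁ sin φ₂ + cos φ₁ cos φ₂ cos Δλ = (-0.3867)(0.9180) + (0.9222)(0.3965)(0.0426) = -0.33948,
so c = arccos(-0.33948) = 1.91716 rad.
So the angular separation is 1.9172 rad.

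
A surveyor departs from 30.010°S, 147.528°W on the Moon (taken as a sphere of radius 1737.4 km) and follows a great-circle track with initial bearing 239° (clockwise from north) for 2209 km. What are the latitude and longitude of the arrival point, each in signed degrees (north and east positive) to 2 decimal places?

-35.01°, 123.12°

Angular distance δ = d/R = 2209/1737.4 = 1.27144 rad; initial bearing θ = 4.1713 rad.
sin φ₂ = sin φ₁ cos δ + cos φ₁ sin δ cos θ = (-0.5002)(0.2949) + (0.8659)(0.9555)(-0.5150) = -0.5737, so φ₂ = -35.01°.
Δλ = atan2(sin θ sin δ cos φ₁, cos δ − sin φ₁ sin φ₂) = atan2(-0.7092, 0.0080) = -89.354°.
λ₂ = -147.528° − 89.354° = -236.88° → 123.12° after wrapping to (−180°, 180°].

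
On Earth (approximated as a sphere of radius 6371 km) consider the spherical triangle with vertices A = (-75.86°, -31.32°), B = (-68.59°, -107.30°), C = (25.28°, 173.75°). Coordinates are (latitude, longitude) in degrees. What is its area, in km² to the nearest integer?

15614409 km²

Side lengths (central angles): a = 1.9117, b = 2.2322, c = 0.3914 rad; semiperimeter s = 2.2676.
By l'Huilier's theorem, tan(E/4) = √[tan(s/2) tan((s−a)/2) tan((s−b)/2) tan((s−c)/2)], giving spherical excess E = 0.3847 rad.
Area = E·R² = 0.3847 × (6371)² ≈ 15614409 km².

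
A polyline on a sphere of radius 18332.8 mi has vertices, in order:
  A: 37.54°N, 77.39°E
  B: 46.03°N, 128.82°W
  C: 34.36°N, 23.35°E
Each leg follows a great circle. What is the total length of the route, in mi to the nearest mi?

Leg A→B: central angle 1.6262 rad, distance 29813.0 mi.
Leg B→C: central angle 1.6716 rad, distance 30645.4 mi.
Total: 29813.0 + 30645.4 ≈ 60458 mi.

60458 mi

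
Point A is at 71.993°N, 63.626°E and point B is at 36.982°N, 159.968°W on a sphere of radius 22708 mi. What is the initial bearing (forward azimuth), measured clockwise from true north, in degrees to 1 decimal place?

With φ₁ = 1.2565, φ₂ = 0.6455, Δλ = 2.3807 rad, the forward-azimuth formula gives
θ = atan2( sin Δλ cos φ₂ , cos φ₁ sin φ₂ − sin φ₁ cos φ₂ cos Δλ ) = atan2(0.5508, 0.7362) = 36.80°.
So the initial bearing is 36.8°.

36.8°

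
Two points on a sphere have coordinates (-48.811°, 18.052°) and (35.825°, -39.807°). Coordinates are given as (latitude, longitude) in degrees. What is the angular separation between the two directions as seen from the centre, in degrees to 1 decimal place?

99.0°

With latitudes φ₁ = -48.811°, φ₂ = 35.825° and longitude difference Δλ = -57.859°:
cos c = sin φ₁ sin φ₂ + cos φ₁ cos φ₂ cos Δλ = (-0.7525)(0.5853) + (0.6585)(0.8108)(0.5320) = -0.15641,
so c = arccos(-0.15641) = 1.72785 rad.
So the angular separation is 99.0°.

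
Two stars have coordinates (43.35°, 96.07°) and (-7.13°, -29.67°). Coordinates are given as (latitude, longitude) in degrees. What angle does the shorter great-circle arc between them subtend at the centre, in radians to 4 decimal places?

Let φ₁ = 0.7566 rad, φ₂ = -0.1244 rad, and Δλ = -2.1946 rad.
Haversine: a = sin²(Δφ/2) + cos φ₁ cos φ₂ sin²(Δλ/2) = 0.1818 + (0.7272)(0.9923)(0.7921) = 0.75333.
Central angle c = 2·arcsin(√a) = 2.10211 rad.
So the angular separation is 2.1021 rad.

2.1021 rad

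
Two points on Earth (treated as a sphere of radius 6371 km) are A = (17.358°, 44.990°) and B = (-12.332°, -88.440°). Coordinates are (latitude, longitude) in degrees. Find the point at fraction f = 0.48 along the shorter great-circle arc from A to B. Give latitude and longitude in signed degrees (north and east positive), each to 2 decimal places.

7.08°, -20.66°

Central angle δ = 2.3529 rad. Interpolating on the sphere with fraction f = 0.48:
P = [sin((1−f)δ)·A + sin(fδ)·B] / sin δ = 1.3253·A + 1.2744·B in Cartesian coordinates,
giving P = (0.9285, -0.3502, 0.1232), i.e. latitude 7.08°, longitude -20.66°.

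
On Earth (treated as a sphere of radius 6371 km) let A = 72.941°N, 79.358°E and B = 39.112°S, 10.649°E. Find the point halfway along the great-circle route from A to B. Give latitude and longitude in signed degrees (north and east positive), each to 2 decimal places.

19.39°, 27.86°

Central angle δ = 2.1182 rad. Interpolating on the sphere with fraction f = 0.5:
P = [sin((1−f)δ)·A + sin(fδ)·B] / sin δ = 1.0211·A + 1.0211·B in Cartesian coordinates,
giving P = (0.8339, 0.4408, 0.3320), i.e. latitude 19.39°, longitude 27.86°.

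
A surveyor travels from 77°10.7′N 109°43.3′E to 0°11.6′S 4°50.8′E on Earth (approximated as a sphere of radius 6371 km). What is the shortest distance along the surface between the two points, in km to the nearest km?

10392 km

With latitudes φ₁ = 77.178°, φ₂ = -0.193° and longitude difference Δλ = -104.875°:
cos c = sin φ₁ sin φ₂ + cos φ₁ cos φ₂ cos Δλ = (0.9751)(-0.0034) + (0.2219)(1.0000)(-0.2567) = -0.06026,
so c = arccos(-0.06026) = 1.63109 rad.
Distance = R·c = 6371 × 1.6311 ≈ 10392 km.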